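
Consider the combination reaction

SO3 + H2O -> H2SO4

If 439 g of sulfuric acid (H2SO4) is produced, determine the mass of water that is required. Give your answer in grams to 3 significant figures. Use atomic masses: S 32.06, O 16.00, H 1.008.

80.6 g

M(H2SO4) = 2(1.008) + 32.06 + 4(16.00) = 98.076 g/mol.
M(H2O) = 2(1.008) + 16.00 = 18.016 g/mol.
n(H2SO4) = 439.0 g / 98.076 g/mol = 4.476 mol.
From the equation the H2SO4:H2O mole ratio is 1:1, so n(H2O) = 4.476 × 1/1 = 4.476 mol.
Mass of H2O = 4.476 mol × 18.016 g/mol = 80.64 g.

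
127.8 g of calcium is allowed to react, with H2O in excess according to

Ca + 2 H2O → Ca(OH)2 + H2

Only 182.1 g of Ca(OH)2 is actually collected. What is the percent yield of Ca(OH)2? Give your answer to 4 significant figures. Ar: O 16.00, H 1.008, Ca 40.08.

77.07 %

M(Ca) = 40.08 g/mol.
M(Ca(OH)2) = 40.08 + 2(16.00) + 2(1.008) = 74.096 g/mol.
n(Ca) = 127.80 g / 40.08 g/mol = 3.1886 mol.
From the equation the Ca:Ca(OH)2 mole ratio is 1:1, so n(Ca(OH)2) = 3.1886 × 1/1 = 3.1886 mol.
Mass of Ca(OH)2 = 3.1886 mol × 74.096 g/mol = 236.26 g.
This is the theoretical yield. Percent yield = 182.1 g / 236.26 g × 100% = 77.075%.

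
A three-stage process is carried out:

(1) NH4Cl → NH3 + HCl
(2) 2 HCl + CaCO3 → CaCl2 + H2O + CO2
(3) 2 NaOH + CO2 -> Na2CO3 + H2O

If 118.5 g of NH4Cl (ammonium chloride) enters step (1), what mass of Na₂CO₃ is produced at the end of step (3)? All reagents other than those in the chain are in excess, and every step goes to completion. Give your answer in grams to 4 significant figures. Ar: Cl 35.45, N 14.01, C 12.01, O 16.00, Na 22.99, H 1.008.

117.4 g

M(NH4Cl) = 14.01 + 4(1.008) + 35.45 = 53.492 g/mol.
M(Na2CO3) = 2(22.99) + 12.01 + 3(16.00) = 105.99 g/mol.
n(NH4Cl) = 118.5 / 53.492 = 2.2153 mol.
Reaction (1): NH4Cl→HCl ratio 1:1 ⇒ n(HCl) = 2.2153 mol.
Reaction (2): HCl→CO2 ratio 2:1 ⇒ n(CO2) = 1.1076 mol.
Reaction (3): CO2→Na2CO3 ratio 1:1 ⇒ n(Na2CO3) = 1.1076 mol.
Mass of Na2CO3 = 1.1076 × 105.99 = 117.40 g.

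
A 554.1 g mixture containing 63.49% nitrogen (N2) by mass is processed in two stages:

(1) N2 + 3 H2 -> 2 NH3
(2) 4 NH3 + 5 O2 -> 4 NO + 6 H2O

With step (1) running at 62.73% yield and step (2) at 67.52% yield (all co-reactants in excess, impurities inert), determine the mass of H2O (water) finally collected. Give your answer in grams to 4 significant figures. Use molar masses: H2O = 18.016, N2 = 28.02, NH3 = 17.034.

Pure N2 = 554.1 × 0.6349 = 351.80 g.
n(N2) = 351.80 / 28.02 = 12.555 mol.
Step 1 (N2:NH3 = 1:2): theoretical n(NH3) = 25.110 mol; at 62.73% yield, n(NH3) = 15.752 mol.
Step 2 (NH3:H2O = 4:6): theoretical n(H2O) = 23.628 mol, so theoretical mass = 23.628 × 18.016 = 425.68 g.
At 67.52% yield, actual mass of H2O = 425.68 × 0.6752 = 287.42 g.

287.4 g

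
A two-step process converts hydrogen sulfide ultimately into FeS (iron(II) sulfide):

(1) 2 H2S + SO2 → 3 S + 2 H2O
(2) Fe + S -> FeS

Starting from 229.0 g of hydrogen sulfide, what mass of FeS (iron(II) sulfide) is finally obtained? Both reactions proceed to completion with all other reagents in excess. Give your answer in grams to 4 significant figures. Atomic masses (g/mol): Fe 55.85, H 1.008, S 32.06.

886.2 g

M(H2S) = 2(1.008) + 32.06 = 34.076 g/mol.
M(FeS) = 55.85 + 32.06 = 87.91 g/mol.
n(H2S) = 229.00 / 34.076 = 6.7203 mol.
Step 1 gives a 2:3 ratio of H2S to S, so n(S) = 10.080 mol.
In step 2 the S:FeS ratio is 1:1, so n(FeS) = 10.080 mol.
Mass of FeS = 10.080 × 87.91 = 886.17 g.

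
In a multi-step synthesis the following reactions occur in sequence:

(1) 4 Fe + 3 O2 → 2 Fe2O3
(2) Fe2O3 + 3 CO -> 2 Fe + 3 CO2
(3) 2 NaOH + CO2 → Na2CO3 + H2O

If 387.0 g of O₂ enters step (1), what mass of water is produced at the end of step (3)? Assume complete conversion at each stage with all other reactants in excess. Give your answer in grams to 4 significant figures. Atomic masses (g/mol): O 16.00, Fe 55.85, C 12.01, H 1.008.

M(O2) = 2(16.00) = 32.00 g/mol.
M(H2O) = 2(1.008) + 16.00 = 18.016 g/mol.
n(O2) = 387.0 / 32.00 = 12.094 mol.
Reaction (1): O2→Fe2O3 ratio 3:2 ⇒ n(Fe2O3) = 8.0625 mol.
Reaction (2): Fe2O3→CO2 ratio 1:3 ⇒ n(CO2) = 24.188 mol.
Reaction (3): CO2→H2O ratio 1:1 ⇒ n(H2O) = 24.188 mol.
Mass of H2O = 24.188 × 18.016 = 435.76 g.

435.8 g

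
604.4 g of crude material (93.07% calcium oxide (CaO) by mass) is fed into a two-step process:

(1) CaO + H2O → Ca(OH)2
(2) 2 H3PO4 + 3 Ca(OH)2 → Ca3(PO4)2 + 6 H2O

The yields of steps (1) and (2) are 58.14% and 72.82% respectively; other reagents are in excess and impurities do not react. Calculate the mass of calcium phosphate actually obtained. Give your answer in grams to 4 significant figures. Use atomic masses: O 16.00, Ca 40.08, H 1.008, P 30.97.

Pure CaO = 604.4 × 0.9307 = 562.52 g.
M(CaO) = 40.08 + 16.00 = 56.08 g/mol.
M(Ca3(PO4)2) = 3(40.08) + 2(30.97) + 8(16.00) = 310.18 g/mol.
n(CaO) = 562.52 / 56.08 = 10.031 mol.
Step 1 (CaO:Ca(OH)2 = 1:1): theoretical n(Ca(OH)2) = 10.031 mol; at 58.14% yield, n(Ca(OH)2) = 5.8318 mol.
Step 2 (Ca(OH)2:Ca3(PO4)2 = 3:1): theoretical n(Ca3(PO4)2) = 1.9439 mol, so theoretical mass = 1.9439 × 310.18 = 602.97 g.
At 72.82% yield, actual mass of Ca3(PO4)2 = 602.97 × 0.7282 = 439.08 g.

439.1 g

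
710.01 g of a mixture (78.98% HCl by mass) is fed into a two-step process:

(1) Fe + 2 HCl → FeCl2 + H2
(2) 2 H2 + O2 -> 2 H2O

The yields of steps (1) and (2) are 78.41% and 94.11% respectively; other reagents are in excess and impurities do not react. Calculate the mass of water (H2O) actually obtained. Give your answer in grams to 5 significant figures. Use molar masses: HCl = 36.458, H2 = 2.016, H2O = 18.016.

Pure HCl = 710.01 × 0.7898 = 560.766 g.
n(HCl) = 560.766 / 36.458 = 15.3811 mol.
Step 1 (HCl:H2 = 2:1): theoretical n(H2) = 7.69057 mol; at 78.41% yield, n(H2) = 6.03018 mol.
Step 2 (H2:H2O = 2:2): theoretical n(H2O) = 6.03018 mol, so theoretical mass = 6.03018 × 18.016 = 108.640 g.
At 94.11% yield, actual mass of H2O = 108.640 × 0.9411 = 102.241 g.

102.24 g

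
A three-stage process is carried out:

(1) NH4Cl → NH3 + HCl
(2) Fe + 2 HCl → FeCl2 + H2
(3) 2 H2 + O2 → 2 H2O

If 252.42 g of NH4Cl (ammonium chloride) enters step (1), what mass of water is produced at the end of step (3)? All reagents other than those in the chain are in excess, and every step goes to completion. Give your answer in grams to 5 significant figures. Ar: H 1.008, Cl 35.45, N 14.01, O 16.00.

42.507 g

M(NH4Cl) = 14.01 + 4(1.008) + 35.45 = 53.492 g/mol.
M(H2O) = 2(1.008) + 16.00 = 18.016 g/mol.
n(NH4Cl) = 252.42 / 53.492 = 4.71884 mol.
Reaction (1): NH4Cl→HCl ratio 1:1 ⇒ n(HCl) = 4.71884 mol.
Reaction (2): HCl→H2 ratio 2:1 ⇒ n(H2) = 2.35942 mol.
Reaction (3): H2→H2O ratio 2:2 ⇒ n(H2O) = 2.35942 mol.
Mass of H2O = 2.35942 × 18.016 = 42.5073 g.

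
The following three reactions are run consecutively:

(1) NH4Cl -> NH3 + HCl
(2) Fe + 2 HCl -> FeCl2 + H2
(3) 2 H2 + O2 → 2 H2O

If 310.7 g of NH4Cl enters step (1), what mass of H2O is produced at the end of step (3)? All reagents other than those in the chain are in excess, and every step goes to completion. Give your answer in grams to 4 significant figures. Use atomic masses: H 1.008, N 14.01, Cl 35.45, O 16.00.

52.32 g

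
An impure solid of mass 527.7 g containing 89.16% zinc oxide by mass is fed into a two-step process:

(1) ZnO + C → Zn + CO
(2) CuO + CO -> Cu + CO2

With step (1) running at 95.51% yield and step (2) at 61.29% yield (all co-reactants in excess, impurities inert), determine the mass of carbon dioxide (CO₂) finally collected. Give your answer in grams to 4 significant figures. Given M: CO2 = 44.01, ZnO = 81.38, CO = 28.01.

Pure ZnO = 527.7 × 0.8916 = 470.50 g.
n(ZnO) = 470.50 / 81.38 = 5.7815 mol.
Step 1 (ZnO:CO = 1:1): theoretical n(CO) = 5.7815 mol; at 95.51% yield, n(CO) = 5.5219 mol.
Step 2 (CO:CO2 = 1:1): theoretical n(CO2) = 5.5219 mol, so theoretical mass = 5.5219 × 44.01 = 243.02 g.
At 61.29% yield, actual mass of CO2 = 243.02 × 0.6129 = 148.95 g.

148.9 g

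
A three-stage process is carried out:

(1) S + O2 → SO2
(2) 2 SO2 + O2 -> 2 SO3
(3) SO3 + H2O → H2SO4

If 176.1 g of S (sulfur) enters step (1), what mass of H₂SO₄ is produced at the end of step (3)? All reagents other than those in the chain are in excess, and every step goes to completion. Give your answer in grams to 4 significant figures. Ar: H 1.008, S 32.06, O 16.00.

M(S) = 32.06 g/mol.
M(H2SO4) = 2(1.008) + 32.06 + 4(16.00) = 98.076 g/mol.
n(S) = 176.1 / 32.06 = 5.4928 mol.
Reaction (1): S→SO2 ratio 1:1 ⇒ n(SO2) = 5.4928 mol.
Reaction (2): SO2→SO3 ratio 2:2 ⇒ n(SO3) = 5.4928 mol.
Reaction (3): SO3→H2SO4 ratio 1:1 ⇒ n(H2SO4) = 5.4928 mol.
Mass of H2SO4 = 5.4928 × 98.076 = 538.71 g.

538.7 g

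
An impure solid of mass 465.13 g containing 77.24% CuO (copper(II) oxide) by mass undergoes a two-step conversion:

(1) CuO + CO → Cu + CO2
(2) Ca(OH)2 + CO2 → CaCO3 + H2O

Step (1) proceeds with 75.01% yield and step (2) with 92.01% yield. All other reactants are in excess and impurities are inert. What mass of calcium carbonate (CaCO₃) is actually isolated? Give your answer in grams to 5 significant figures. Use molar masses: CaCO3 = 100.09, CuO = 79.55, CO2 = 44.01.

311.98 g

Pure CuO = 465.13 × 0.7724 = 359.266 g.
n(CuO) = 359.266 / 79.55 = 4.51623 mol.
Step 1 (CuO:CO2 = 1:1): theoretical n(CO2) = 4.51623 mol; at 75.01% yield, n(CO2) = 3.38763 mol.
Step 2 (CO2:CaCO3 = 1:1): theoretical n(CaCO3) = 3.38763 mol, so theoretical mass = 3.38763 × 100.09 = 339.068 g.
At 92.01% yield, actual mass of CaCO3 = 339.068 × 0.9201 = 311.976 g.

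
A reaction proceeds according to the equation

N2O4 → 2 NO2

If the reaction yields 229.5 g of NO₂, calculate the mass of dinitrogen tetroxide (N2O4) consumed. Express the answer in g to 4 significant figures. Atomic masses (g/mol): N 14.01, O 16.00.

229.5 g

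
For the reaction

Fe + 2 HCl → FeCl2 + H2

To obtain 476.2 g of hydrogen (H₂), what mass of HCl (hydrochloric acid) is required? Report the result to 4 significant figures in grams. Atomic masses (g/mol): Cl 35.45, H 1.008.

M(H2) = 2(1.008) = 2.016 g/mol.
M(HCl) = 1.008 + 35.45 = 36.458 g/mol.
n(H2) = 476.20 g / 2.016 g/mol = 236.21 mol.
From the equation the H2:HCl mole ratio is 1:2, so n(HCl) = 236.21 × 2/1 = 472.42 mol.
Mass of HCl = 472.42 mol × 36.458 g/mol = 17224 g.

17220 g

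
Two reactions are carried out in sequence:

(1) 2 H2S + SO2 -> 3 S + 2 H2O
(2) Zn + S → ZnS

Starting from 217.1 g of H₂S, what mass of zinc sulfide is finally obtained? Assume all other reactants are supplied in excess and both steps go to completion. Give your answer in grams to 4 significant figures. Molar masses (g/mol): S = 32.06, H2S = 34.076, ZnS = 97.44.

931.2 g

n(H2S) = 217.10 / 34.076 = 6.3711 mol.
Step 1 gives a 2:3 ratio of H2S to S, so n(S) = 9.5566 mol.
In step 2 the S:ZnS ratio is 1:1, so n(ZnS) = 9.5566 mol.
Mass of ZnS = 9.5566 × 97.44 = 931.19 g.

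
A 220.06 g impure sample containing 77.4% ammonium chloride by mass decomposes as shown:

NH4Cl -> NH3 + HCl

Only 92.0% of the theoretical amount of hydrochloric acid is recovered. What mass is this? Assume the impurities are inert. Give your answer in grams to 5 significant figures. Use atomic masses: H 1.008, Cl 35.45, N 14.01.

106.80 g

Pure NH4Cl available = 220.06 g × 0.774 = 170.326 g.
M(NH4Cl) = 14.01 + 4(1.008) + 35.45 = 53.492 g/mol.
M(HCl) = 1.008 + 35.45 = 36.458 g/mol.
n(NH4Cl) = 170.326 g / 53.492 g/mol = 3.18415 mol.
From the equation the NH4Cl:HCl mole ratio is 1:1, so n(HCl) = 3.18415 × 1/1 = 3.18415 mol.
Mass of HCl = 3.18415 mol × 36.458 g/mol = 116.088 g.
Actual mass collected = 116.088 g × 0.920 = 106.801 g.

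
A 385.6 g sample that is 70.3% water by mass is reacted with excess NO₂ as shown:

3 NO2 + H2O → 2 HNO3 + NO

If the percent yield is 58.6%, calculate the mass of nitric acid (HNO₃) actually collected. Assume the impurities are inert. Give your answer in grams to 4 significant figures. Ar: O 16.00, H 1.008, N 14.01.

Pure H2O available = 385.6 g × 0.703 = 271.08 g.
M(H2O) = 2(1.008) + 16.00 = 18.016 g/mol.
M(HNO3) = 1.008 + 14.01 + 3(16.00) = 63.018 g/mol.
n(H2O) = 271.08 g / 18.016 g/mol = 15.046 mol.
From the equation the H2O:HNO3 mole ratio is 1:2, so n(HNO3) = 15.046 × 2/1 = 30.093 mol.
Mass of HNO3 = 30.093 mol × 63.018 g/mol = 1896.4 g.
Actual mass collected = 1896.4 g × 0.586 = 1111.3 g.

1111 g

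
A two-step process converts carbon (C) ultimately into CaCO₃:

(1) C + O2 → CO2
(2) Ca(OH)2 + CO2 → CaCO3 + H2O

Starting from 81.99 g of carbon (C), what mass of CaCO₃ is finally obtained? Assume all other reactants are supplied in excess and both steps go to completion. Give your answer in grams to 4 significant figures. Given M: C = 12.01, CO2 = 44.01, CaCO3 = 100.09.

n(C) = 81.990 / 12.01 = 6.8268 mol.
Step 1 gives a 1:1 ratio of C to CO2, so n(CO2) = 6.8268 mol.
In step 2 the CO2:CaCO3 ratio is 1:1, so n(CaCO3) = 6.8268 mol.
Mass of CaCO3 = 6.8268 × 100.09 = 683.30 g.

683.3 g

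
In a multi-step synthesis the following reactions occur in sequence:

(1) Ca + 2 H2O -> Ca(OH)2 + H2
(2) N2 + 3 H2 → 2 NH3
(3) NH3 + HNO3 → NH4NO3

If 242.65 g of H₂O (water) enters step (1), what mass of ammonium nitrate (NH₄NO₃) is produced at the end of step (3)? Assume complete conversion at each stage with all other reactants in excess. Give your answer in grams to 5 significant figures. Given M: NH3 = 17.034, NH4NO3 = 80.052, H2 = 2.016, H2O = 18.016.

359.40 g

n(H2O) = 242.65 / 18.016 = 13.4686 mol.
Reaction (1): H2O→H2 ratio 2:1 ⇒ n(H2) = 6.73429 mol.
Reaction (2): H2→NH3 ratio 3:2 ⇒ n(NH3) = 4.48953 mol.
Reaction (3): NH3→NH4NO3 ratio 1:1 ⇒ n(NH4NO3) = 4.48953 mol.
Mass of NH4NO3 = 4.48953 × 80.052 = 359.396 g.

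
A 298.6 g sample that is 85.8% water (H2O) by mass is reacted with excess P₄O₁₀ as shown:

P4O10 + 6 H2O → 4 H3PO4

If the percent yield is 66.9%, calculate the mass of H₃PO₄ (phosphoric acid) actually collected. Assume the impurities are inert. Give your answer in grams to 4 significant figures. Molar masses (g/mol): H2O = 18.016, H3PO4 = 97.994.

Pure H2O available = 298.6 g × 0.858 = 256.20 g.
n(H2O) = 256.20 g / 18.016 g/mol = 14.221 mol.
From the equation the H2O:H3PO4 mole ratio is 6:4, so n(H3PO4) = 14.221 × 4/6 = 9.4804 mol.
Mass of H3PO4 = 9.4804 mol × 97.994 g/mol = 929.02 g.
Actual mass collected = 929.02 g × 0.669 = 621.52 g.

621.5 g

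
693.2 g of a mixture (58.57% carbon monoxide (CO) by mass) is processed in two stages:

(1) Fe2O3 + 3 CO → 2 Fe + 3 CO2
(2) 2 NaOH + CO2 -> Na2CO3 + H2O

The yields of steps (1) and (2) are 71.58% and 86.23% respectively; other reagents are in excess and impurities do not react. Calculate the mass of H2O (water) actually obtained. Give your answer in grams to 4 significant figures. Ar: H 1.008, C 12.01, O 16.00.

161.2 g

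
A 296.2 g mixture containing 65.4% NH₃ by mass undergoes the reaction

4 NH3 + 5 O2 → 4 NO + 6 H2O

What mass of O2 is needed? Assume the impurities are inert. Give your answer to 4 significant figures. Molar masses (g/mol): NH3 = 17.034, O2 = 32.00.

Mass of pure NH3 = 296.2 g × 0.654 = 193.71 g.
n(NH3) = 193.71 g / 17.034 g/mol = 11.372 mol.
From the equation the NH3:O2 mole ratio is 4:5, so n(O2) = 11.372 × 5/4 = 14.215 mol.
Mass of O2 = 14.215 mol × 32.00 g/mol = 454.89 g.

454.9 g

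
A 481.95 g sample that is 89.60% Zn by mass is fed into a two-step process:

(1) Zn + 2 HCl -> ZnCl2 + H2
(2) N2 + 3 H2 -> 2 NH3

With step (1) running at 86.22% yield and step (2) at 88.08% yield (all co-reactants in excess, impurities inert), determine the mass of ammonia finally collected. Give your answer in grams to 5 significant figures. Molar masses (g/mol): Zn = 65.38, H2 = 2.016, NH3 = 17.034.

56.961 g

Pure Zn = 481.95 × 0.8960 = 431.827 g.
n(Zn) = 431.827 / 65.38 = 6.60488 mol.
Step 1 (Zn:H2 = 1:1): theoretical n(H2) = 6.60488 mol; at 86.22% yield, n(H2) = 5.69473 mol.
Step 2 (H2:NH3 = 3:2): theoretical n(NH3) = 3.79649 mol, so theoretical mass = 3.79649 × 17.034 = 64.6693 g.
At 88.08% yield, actual mass of NH3 = 64.6693 × 0.8808 = 56.9608 g.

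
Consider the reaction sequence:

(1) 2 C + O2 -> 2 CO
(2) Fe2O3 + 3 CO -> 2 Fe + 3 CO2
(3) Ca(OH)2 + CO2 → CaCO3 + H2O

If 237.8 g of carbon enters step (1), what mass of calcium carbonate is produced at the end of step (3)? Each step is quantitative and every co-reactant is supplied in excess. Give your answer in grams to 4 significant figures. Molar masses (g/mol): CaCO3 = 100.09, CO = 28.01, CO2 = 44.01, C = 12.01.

1982 g

n(C) = 237.8 / 12.01 = 19.800 mol.
Reaction (1): C→CO ratio 2:2 ⇒ n(CO) = 19.800 mol.
Reaction (2): CO→CO2 ratio 3:3 ⇒ n(CO2) = 19.800 mol.
Reaction (3): CO2→CaCO3 ratio 1:1 ⇒ n(CaCO3) = 19.800 mol.
Mass of CaCO3 = 19.800 × 100.09 = 1981.8 g.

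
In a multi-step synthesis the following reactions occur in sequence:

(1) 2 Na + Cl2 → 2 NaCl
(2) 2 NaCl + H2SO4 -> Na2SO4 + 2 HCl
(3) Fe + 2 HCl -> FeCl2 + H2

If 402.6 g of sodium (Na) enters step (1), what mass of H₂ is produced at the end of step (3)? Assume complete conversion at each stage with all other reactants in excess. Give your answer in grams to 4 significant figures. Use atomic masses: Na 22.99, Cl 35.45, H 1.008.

17.65 g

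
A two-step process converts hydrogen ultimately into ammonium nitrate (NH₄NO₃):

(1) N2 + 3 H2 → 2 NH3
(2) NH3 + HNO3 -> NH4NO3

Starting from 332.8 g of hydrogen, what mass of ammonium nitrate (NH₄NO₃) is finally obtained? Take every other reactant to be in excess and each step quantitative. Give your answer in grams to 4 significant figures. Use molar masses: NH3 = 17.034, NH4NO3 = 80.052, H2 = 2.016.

n(H2) = 332.80 / 2.016 = 165.08 mol.
Step 1 gives a 3:2 ratio of H2 to NH3, so n(NH3) = 110.05 mol.
In step 2 the NH3:NH4NO3 ratio is 1:1, so n(NH4NO3) = 110.05 mol.
Mass of NH4NO3 = 110.05 × 80.052 = 8810.0 g.

8810 g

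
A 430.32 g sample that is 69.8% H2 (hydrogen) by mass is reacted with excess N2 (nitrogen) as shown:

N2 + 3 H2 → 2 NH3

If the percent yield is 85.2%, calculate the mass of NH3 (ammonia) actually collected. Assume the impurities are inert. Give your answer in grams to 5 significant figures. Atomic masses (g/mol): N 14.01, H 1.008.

1441.5 g

Pure H2 available = 430.32 g × 0.698 = 300.363 g.
M(H2) = 2(1.008) = 2.016 g/mol.
M(NH3) = 14.01 + 3(1.008) = 17.034 g/mol.
n(H2) = 300.363 g / 2.016 g/mol = 148.990 mol.
From the equation the H2:NH3 mole ratio is 3:2, so n(NH3) = 148.990 × 2/3 = 99.3265 mol.
Mass of NH3 = 99.3265 mol × 17.034 g/mol = 1691.93 g.
Actual mass collected = 1691.93 g × 0.852 = 1441.52 g.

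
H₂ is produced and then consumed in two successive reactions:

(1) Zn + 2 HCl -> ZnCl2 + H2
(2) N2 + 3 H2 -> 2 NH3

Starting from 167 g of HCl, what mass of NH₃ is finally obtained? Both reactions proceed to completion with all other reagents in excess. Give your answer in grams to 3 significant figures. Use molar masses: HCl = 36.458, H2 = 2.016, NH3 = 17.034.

n(HCl) = 167.0 / 36.458 = 4.581 mol.
Step 1 gives a 2:1 ratio of HCl to H2, so n(H2) = 2.290 mol.
In step 2 the H2:NH3 ratio is 3:2, so n(NH3) = 1.527 mol.
Mass of NH3 = 1.527 × 17.034 = 26.01 g.

26.0 g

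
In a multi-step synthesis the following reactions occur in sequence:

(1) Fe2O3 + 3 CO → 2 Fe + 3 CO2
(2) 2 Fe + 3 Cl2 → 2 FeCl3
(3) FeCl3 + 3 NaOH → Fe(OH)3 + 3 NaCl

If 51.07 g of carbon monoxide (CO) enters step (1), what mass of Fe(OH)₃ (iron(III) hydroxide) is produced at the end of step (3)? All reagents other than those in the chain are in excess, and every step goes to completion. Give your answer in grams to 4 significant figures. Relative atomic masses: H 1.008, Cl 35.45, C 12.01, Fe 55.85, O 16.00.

129.9 g

M(CO) = 12.01 + 16.00 = 28.01 g/mol.
M(Fe(OH)3) = 55.85 + 3(16.00) + 3(1.008) = 106.874 g/mol.
n(CO) = 51.07 / 28.01 = 1.8233 mol.
Reaction (1): CO→Fe ratio 3:2 ⇒ n(Fe) = 1.2155 mol.
Reaction (2): Fe→FeCl3 ratio 2:2 ⇒ n(FeCl3) = 1.2155 mol.
Reaction (3): FeCl3→Fe(OH)3 ratio 1:1 ⇒ n(Fe(OH)3) = 1.2155 mol.
Mass of Fe(OH)3 = 1.2155 × 106.874 = 129.91 g.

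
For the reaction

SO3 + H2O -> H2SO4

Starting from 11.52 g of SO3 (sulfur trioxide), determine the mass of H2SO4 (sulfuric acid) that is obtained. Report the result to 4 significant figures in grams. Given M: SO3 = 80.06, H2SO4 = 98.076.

14.11 g

n(SO3) = 11.520 g / 80.06 g/mol = 0.14389 mol.
From the equation the SO3:H2SO4 mole ratio is 1:1, so n(H2SO4) = 0.14389 × 1/1 = 0.14389 mol.
Mass of H2SO4 = 0.14389 mol × 98.076 g/mol = 14.112 g.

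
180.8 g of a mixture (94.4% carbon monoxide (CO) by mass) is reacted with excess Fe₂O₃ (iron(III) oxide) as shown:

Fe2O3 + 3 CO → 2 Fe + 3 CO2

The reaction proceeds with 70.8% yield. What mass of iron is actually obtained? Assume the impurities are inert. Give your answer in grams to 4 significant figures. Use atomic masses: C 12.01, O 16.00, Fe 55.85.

Pure CO available = 180.8 g × 0.944 = 170.68 g.
M(CO) = 12.01 + 16.00 = 28.01 g/mol.
M(Fe) = 55.85 g/mol.
n(CO) = 170.68 g / 28.01 g/mol = 6.0934 mol.
From the equation the CO:Fe mole ratio is 3:2, so n(Fe) = 6.0934 × 2/3 = 4.0622 mol.
Mass of Fe = 4.0622 mol × 55.85 g/mol = 226.88 g.
Actual mass collected = 226.88 g × 0.708 = 160.63 g.

160.6 g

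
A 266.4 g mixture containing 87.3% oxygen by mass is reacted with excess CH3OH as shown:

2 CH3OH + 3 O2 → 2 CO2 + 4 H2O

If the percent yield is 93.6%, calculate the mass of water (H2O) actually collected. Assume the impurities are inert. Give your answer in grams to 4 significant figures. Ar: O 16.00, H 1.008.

Pure O2 available = 266.4 g × 0.873 = 232.57 g.
M(O2) = 2(16.00) = 32.00 g/mol.
M(H2O) = 2(1.008) + 16.00 = 18.016 g/mol.
n(O2) = 232.57 g / 32.00 g/mol = 7.2677 mol.
From the equation the O2:H2O mole ratio is 3:4, so n(H2O) = 7.2677 × 4/3 = 9.6903 mol.
Mass of H2O = 9.6903 mol × 18.016 g/mol = 174.58 g.
Actual mass collected = 174.58 g × 0.936 = 163.41 g.

163.4 g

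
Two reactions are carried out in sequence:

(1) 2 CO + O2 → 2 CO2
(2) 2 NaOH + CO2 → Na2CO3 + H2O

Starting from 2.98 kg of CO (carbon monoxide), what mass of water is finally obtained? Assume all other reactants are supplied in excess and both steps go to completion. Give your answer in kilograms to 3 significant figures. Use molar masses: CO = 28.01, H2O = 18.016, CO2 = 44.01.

2.98 kg = 2980 g.
n(CO) = 2980 / 28.01 = 106.4 mol.
Step 1 gives a 2:2 ratio of CO to CO2, so n(CO2) = 106.4 mol.
In step 2 the CO2:H2O ratio is 1:1, so n(H2O) = 106.4 mol.
Mass of H2O = 106.4 × 18.016 = 1917 g = 1.92 kg.

1.92 kg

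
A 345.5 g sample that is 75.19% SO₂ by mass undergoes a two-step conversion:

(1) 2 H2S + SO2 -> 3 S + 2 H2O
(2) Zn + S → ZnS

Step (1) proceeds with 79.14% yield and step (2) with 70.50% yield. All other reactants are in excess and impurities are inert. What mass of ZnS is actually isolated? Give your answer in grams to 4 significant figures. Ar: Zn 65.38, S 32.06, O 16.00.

Pure SO2 = 345.5 × 0.7519 = 259.78 g.
M(SO2) = 32.06 + 2(16.00) = 64.06 g/mol.
M(ZnS) = 65.38 + 32.06 = 97.44 g/mol.
n(SO2) = 259.78 / 64.06 = 4.0553 mol.
Step 1 (SO2:S = 1:3): theoretical n(S) = 12.166 mol; at 79.14% yield, n(S) = 9.6281 mol.
Step 2 (S:ZnS = 1:1): theoretical n(ZnS) = 9.6281 mol, so theoretical mass = 9.6281 × 97.44 = 938.16 g.
At 70.50% yield, actual mass of ZnS = 938.16 × 0.7050 = 661.40 g.

661.4 g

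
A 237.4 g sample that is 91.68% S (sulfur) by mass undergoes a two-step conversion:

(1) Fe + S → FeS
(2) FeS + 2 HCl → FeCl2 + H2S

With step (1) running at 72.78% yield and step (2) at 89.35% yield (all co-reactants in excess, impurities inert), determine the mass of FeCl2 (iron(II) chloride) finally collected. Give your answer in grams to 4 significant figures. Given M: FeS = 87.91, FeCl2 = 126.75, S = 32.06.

Pure S = 237.4 × 0.9168 = 217.65 g.
n(S) = 217.65 / 32.06 = 6.7888 mol.
Step 1 (S:FeS = 1:1): theoretical n(FeS) = 6.7888 mol; at 72.78% yield, n(FeS) = 4.9409 mol.
Step 2 (FeS:FeCl2 = 1:1): theoretical n(FeCl2) = 4.9409 mol, so theoretical mass = 4.9409 × 126.75 = 626.26 g.
At 89.35% yield, actual mass of FeCl2 = 626.26 × 0.8935 = 559.56 g.

559.6 g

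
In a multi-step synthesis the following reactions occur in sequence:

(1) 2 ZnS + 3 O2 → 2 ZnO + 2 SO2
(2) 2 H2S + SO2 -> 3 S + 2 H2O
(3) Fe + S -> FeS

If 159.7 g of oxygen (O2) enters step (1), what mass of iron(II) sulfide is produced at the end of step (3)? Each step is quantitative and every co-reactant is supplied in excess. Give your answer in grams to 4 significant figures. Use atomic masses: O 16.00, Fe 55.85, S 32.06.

M(O2) = 2(16.00) = 32.00 g/mol.
M(FeS) = 55.85 + 32.06 = 87.91 g/mol.
n(O2) = 159.7 / 32.00 = 4.9906 mol.
Reaction (1): O2→SO2 ratio 3:2 ⇒ n(SO2) = 3.3271 mol.
Reaction (2): SO2→S ratio 1:3 ⇒ n(S) = 9.9812 mol.
Reaction (3): S→FeS ratio 1:1 ⇒ n(FeS) = 9.9812 mol.
Mass of FeS = 9.9812 × 87.91 = 877.45 g.

877.5 g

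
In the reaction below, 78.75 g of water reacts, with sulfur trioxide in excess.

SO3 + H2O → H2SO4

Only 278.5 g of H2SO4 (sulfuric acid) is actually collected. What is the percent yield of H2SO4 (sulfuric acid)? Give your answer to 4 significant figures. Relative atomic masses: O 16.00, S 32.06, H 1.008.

M(H2O) = 2(1.008) + 16.00 = 18.016 g/mol.
M(H2SO4) = 2(1.008) + 32.06 + 4(16.00) = 98.076 g/mol.
n(H2O) = 78.750 g / 18.016 g/mol = 4.3711 mol.
From the equation the H2O:H2SO4 mole ratio is 1:1, so n(H2SO4) = 4.3711 × 1/1 = 4.3711 mol.
Mass of H2SO4 = 4.3711 mol × 98.076 g/mol = 428.70 g.
This is the theoretical yield. Percent yield = 278.5 g / 428.70 g × 100% = 64.964%.

64.96 %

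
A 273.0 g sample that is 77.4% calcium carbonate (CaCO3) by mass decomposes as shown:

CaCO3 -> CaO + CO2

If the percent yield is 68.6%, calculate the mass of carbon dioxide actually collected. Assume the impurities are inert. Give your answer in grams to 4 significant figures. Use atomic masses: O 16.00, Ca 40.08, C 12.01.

63.74 g

Pure CaCO3 available = 273.0 g × 0.774 = 211.30 g.
M(CaCO3) = 40.08 + 12.01 + 3(16.00) = 100.09 g/mol.
M(CO2) = 12.01 + 2(16.00) = 44.01 g/mol.
n(CaCO3) = 211.30 g / 100.09 g/mol = 2.1111 mol.
From the equation the CaCO3:CO2 mole ratio is 1:1, so n(CO2) = 2.1111 × 1/1 = 2.1111 mol.
Mass of CO2 = 2.1111 mol × 44.01 g/mol = 92.910 g.
Actual mass collected = 92.910 g × 0.686 = 63.737 g.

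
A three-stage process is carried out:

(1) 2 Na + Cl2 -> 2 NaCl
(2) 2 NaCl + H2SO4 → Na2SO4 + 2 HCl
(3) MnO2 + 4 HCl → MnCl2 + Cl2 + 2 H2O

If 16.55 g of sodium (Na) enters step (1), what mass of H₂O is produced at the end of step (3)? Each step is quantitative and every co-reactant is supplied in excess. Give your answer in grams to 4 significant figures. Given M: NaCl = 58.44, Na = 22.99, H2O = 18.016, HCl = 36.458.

n(Na) = 16.55 / 22.99 = 0.71988 mol.
Reaction (1): Na→NaCl ratio 2:2 ⇒ n(NaCl) = 0.71988 mol.
Reaction (2): NaCl→HCl ratio 2:2 ⇒ n(HCl) = 0.71988 mol.
Reaction (3): HCl→H2O ratio 4:2 ⇒ n(H2O) = 0.35994 mol.
Mass of H2O = 0.35994 × 18.016 = 6.4847 g.

6.485 g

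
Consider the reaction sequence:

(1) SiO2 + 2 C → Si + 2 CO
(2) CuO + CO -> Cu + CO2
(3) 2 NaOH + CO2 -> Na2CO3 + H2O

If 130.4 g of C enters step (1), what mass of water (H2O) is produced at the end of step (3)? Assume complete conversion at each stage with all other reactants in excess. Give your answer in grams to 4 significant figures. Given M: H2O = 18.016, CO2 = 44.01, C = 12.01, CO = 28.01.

n(C) = 130.4 / 12.01 = 10.858 mol.
Reaction (1): C→CO ratio 2:2 ⇒ n(CO) = 10.858 mol.
Reaction (2): CO→CO2 ratio 1:1 ⇒ n(CO2) = 10.858 mol.
Reaction (3): CO2→H2O ratio 1:1 ⇒ n(H2O) = 10.858 mol.
Mass of H2O = 10.858 × 18.016 = 195.61 g.

195.6 g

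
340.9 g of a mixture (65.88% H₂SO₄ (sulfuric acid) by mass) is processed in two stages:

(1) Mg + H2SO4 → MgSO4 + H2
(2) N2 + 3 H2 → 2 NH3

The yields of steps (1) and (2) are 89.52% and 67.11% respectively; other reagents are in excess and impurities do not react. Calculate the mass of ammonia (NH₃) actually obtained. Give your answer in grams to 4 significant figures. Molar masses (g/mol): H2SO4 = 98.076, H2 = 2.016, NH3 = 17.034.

15.62 g

Pure H2SO4 = 340.9 × 0.6588 = 224.58 g.
n(H2SO4) = 224.58 / 98.076 = 2.2899 mol.
Step 1 (H2SO4:H2 = 1:1): theoretical n(H2) = 2.2899 mol; at 89.52% yield, n(H2) = 2.0499 mol.
Step 2 (H2:NH3 = 3:2): theoretical n(NH3) = 1.3666 mol, so theoretical mass = 1.3666 × 17.034 = 23.279 g.
At 67.11% yield, actual mass of NH3 = 23.279 × 0.6711 = 15.623 g.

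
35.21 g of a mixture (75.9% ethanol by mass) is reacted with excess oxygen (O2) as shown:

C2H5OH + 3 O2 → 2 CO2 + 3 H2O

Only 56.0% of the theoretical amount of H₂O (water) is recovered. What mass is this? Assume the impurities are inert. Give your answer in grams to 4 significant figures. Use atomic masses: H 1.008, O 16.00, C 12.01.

17.56 g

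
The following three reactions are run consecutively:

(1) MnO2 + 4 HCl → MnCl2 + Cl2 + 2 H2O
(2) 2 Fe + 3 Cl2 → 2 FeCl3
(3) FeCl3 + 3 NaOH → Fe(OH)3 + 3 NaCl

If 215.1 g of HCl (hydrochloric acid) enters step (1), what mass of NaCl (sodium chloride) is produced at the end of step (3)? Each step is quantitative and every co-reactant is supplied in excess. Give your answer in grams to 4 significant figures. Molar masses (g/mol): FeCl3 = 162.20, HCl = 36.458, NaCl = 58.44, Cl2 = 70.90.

172.4 g

n(HCl) = 215.1 / 36.458 = 5.8999 mol.
Reaction (1): HCl→Cl2 ratio 4:1 ⇒ n(Cl2) = 1.4750 mol.
Reaction (2): Cl2→FeCl3 ratio 3:2 ⇒ n(FeCl3) = 0.98332 mol.
Reaction (3): FeCl3→NaCl ratio 1:3 ⇒ n(NaCl) = 2.9500 mol.
Mass of NaCl = 2.9500 × 58.44 = 172.40 g.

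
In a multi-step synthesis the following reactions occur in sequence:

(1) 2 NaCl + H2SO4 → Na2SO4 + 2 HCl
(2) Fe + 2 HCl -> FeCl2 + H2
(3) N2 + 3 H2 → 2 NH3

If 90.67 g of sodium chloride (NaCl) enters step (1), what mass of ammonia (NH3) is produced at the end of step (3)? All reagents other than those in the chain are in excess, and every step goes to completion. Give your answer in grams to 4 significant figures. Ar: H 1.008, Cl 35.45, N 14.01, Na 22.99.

M(NaCl) = 22.99 + 35.45 = 58.44 g/mol.
M(NH3) = 14.01 + 3(1.008) = 17.034 g/mol.
n(NaCl) = 90.67 / 58.44 = 1.5515 mol.
Reaction (1): NaCl→HCl ratio 2:2 ⇒ n(HCl) = 1.5515 mol.
Reaction (2): HCl→H2 ratio 2:1 ⇒ n(H2) = 0.77575 mol.
Reaction (3): H2→NH3 ratio 3:2 ⇒ n(NH3) = 0.51717 mol.
Mass of NH3 = 0.51717 × 17.034 = 8.8095 g.

8.809 g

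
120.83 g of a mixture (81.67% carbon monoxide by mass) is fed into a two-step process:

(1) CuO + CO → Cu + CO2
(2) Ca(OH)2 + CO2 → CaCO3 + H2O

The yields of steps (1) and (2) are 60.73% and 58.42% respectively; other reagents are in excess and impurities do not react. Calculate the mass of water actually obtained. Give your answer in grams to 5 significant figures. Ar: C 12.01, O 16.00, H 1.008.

Pure CO = 120.83 × 0.8167 = 98.6819 g.
M(CO) = 12.01 + 16.00 = 28.01 g/mol.
M(H2O) = 2(1.008) + 16.00 = 18.016 g/mol.
n(CO) = 98.6819 / 28.01 = 3.52309 mol.
Step 1 (CO:CO2 = 1:1): theoretical n(CO2) = 3.52309 mol; at 60.73% yield, n(CO2) = 2.13957 mol.
Step 2 (CO2:H2O = 1:1): theoretical n(H2O) = 2.13957 mol, so theoretical mass = 2.13957 × 18.016 = 38.5466 g.
At 58.42% yield, actual mass of H2O = 38.5466 × 0.5842 = 22.5189 g.

22.519 g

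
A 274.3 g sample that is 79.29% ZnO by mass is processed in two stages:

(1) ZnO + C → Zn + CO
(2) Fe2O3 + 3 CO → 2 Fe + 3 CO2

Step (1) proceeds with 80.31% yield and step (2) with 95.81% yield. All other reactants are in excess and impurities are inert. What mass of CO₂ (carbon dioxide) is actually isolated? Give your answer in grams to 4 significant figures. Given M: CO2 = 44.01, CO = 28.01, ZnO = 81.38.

90.50 g

Pure ZnO = 274.3 × 0.7929 = 217.49 g.
n(ZnO) = 217.49 / 81.38 = 2.6726 mol.
Step 1 (ZnO:CO = 1:1): theoretical n(CO) = 2.6726 mol; at 80.31% yield, n(CO) = 2.1463 mol.
Step 2 (CO:CO2 = 3:3): theoretical n(CO2) = 2.1463 mol, so theoretical mass = 2.1463 × 44.01 = 94.460 g.
At 95.81% yield, actual mass of CO2 = 94.460 × 0.9581 = 90.502 g.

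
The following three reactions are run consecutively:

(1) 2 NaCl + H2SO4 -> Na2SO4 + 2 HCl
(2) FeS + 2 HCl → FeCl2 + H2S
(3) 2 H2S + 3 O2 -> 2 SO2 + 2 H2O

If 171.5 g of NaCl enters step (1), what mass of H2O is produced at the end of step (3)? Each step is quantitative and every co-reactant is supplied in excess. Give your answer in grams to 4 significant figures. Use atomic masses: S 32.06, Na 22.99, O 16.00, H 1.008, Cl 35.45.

26.44 g

M(NaCl) = 22.99 + 35.45 = 58.44 g/mol.
M(H2O) = 2(1.008) + 16.00 = 18.016 g/mol.
n(NaCl) = 171.5 / 58.44 = 2.9346 mol.
Reaction (1): NaCl→HCl ratio 2:2 ⇒ n(HCl) = 2.9346 mol.
Reaction (2): HCl→H2S ratio 2:1 ⇒ n(H2S) = 1.4673 mol.
Reaction (3): H2S→H2O ratio 2:2 ⇒ n(H2O) = 1.4673 mol.
Mass of H2O = 1.4673 × 18.016 = 26.435 g.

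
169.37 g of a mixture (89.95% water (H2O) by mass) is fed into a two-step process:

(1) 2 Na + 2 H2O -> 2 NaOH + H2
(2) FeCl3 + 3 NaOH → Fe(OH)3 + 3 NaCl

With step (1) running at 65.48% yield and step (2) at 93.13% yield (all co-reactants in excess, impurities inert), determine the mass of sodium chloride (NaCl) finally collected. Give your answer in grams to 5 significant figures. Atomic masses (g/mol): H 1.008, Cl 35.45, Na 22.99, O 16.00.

Pure H2O = 169.37 × 0.8995 = 152.348 g.
M(H2O) = 2(1.008) + 16.00 = 18.016 g/mol.
M(NaCl) = 22.99 + 35.45 = 58.44 g/mol.
n(H2O) = 152.348 / 18.016 = 8.45628 mol.
Step 1 (H2O:NaOH = 2:2): theoretical n(NaOH) = 8.45628 mol; at 65.48% yield, n(NaOH) = 5.53717 mol.
Step 2 (NaOH:NaCl = 3:3): theoretical n(NaCl) = 5.53717 mol, so theoretical mass = 5.53717 × 58.44 = 323.592 g.
At 93.13% yield, actual mass of NaCl = 323.592 × 0.9313 = 301.361 g.

301.36 g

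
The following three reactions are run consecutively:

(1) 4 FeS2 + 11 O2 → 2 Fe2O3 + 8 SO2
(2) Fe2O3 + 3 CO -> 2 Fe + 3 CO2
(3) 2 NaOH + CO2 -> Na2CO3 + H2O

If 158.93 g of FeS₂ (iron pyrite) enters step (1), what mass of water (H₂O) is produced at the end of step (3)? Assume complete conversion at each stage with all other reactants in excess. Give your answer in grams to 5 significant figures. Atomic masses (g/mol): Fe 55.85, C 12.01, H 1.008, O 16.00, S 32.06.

35.800 g

M(FeS2) = 55.85 + 2(32.06) = 119.97 g/mol.
M(H2O) = 2(1.008) + 16.00 = 18.016 g/mol.
n(FeS2) = 158.93 / 119.97 = 1.32475 mol.
Reaction (1): FeS2→Fe2O3 ratio 4:2 ⇒ n(Fe2O3) = 0.662374 mol.
Reaction (2): Fe2O3→CO2 ratio 1:3 ⇒ n(CO2) = 1.98712 mol.
Reaction (3): CO2→H2O ratio 1:1 ⇒ n(H2O) = 1.98712 mol.
Mass of H2O = 1.98712 × 18.016 = 35.8000 g.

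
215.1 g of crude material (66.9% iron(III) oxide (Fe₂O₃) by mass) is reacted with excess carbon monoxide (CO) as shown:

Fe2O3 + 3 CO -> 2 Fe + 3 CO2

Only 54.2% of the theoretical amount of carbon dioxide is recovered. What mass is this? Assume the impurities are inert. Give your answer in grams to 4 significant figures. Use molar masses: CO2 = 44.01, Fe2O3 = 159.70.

64.48 g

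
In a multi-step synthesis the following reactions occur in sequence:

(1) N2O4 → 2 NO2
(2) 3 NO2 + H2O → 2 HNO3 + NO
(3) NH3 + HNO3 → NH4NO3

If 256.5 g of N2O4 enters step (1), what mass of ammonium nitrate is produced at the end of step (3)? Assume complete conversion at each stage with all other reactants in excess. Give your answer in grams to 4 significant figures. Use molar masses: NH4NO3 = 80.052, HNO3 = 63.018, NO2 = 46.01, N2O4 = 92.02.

297.5 g

n(N2O4) = 256.5 / 92.02 = 2.7874 mol.
Reaction (1): N2O4→NO2 ratio 1:2 ⇒ n(NO2) = 5.5749 mol.
Reaction (2): NO2→HNO3 ratio 3:2 ⇒ n(HNO3) = 3.7166 mol.
Reaction (3): HNO3→NH4NO3 ratio 1:1 ⇒ n(NH4NO3) = 3.7166 mol.
Mass of NH4NO3 = 3.7166 × 80.052 = 297.52 g.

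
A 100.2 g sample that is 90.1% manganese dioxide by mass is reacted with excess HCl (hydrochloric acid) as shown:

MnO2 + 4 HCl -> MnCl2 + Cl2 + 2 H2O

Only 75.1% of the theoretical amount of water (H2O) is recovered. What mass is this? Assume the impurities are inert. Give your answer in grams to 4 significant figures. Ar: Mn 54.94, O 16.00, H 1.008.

Pure MnO2 available = 100.2 g × 0.901 = 90.280 g.
M(MnO2) = 54.94 + 2(16.00) = 86.94 g/mol.
M(H2O) = 2(1.008) + 16.00 = 18.016 g/mol.
n(MnO2) = 90.280 g / 86.94 g/mol = 1.0384 mol.
From the equation the MnO2:H2O mole ratio is 1:2, so n(H2O) = 1.0384 × 2/1 = 2.0768 mol.
Mass of H2O = 2.0768 mol × 18.016 g/mol = 37.416 g.
Actual mass collected = 37.416 g × 0.751 = 28.100 g.

28.10 g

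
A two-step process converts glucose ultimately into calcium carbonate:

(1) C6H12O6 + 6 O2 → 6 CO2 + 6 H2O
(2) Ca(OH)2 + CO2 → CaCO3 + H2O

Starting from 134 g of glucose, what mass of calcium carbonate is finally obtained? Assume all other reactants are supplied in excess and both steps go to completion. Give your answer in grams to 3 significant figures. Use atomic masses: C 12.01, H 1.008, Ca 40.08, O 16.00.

M(C6H12O6) = 6(12.01) + 12(1.008) + 6(16.00) = 180.156 g/mol.
M(CaCO3) = 40.08 + 12.01 + 3(16.00) = 100.09 g/mol.
n(C6H12O6) = 134.0 / 180.156 = 0.7438 mol.
Step 1 gives a 1:6 ratio of C6H12O6 to CO2, so n(CO2) = 4.463 mol.
In step 2 the CO2:CaCO3 ratio is 1:1, so n(CaCO3) = 4.463 mol.
Mass of CaCO3 = 4.463 × 100.09 = 446.7 g.

447 g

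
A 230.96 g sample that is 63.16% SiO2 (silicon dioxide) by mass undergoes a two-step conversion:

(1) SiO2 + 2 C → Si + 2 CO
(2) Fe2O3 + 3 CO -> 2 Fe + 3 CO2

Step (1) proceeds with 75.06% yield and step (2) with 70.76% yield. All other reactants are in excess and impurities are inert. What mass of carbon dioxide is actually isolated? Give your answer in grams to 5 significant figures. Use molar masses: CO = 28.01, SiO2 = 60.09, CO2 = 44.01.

Pure SiO2 = 230.96 × 0.6316 = 145.874 g.
n(SiO2) = 145.874 / 60.09 = 2.42760 mol.
Step 1 (SiO2:CO = 1:2): theoretical n(CO) = 4.85520 mol; at 75.06% yield, n(CO) = 3.64431 mol.
Step 2 (CO:CO2 = 3:3): theoretical n(CO2) = 3.64431 mol, so theoretical mass = 3.64431 × 44.01 = 160.386 g.
At 70.76% yield, actual mass of CO2 = 160.386 × 0.7076 = 113.489 g.

113.49 g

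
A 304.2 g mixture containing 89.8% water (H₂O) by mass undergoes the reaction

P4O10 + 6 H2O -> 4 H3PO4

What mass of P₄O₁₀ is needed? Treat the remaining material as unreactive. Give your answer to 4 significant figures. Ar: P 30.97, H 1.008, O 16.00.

Mass of pure H2O = 304.2 g × 0.898 = 273.17 g.
M(H2O) = 2(1.008) + 16.00 = 18.016 g/mol.
M(P4O10) = 4(30.97) + 10(16.00) = 283.88 g/mol.
n(H2O) = 273.17 g / 18.016 g/mol = 15.163 mol.
From the equation the H2O:P4O10 mole ratio is 6:1, so n(P4O10) = 15.163 × 1/6 = 2.5271 mol.
Mass of P4O10 = 2.5271 mol × 283.88 g/mol = 717.40 g.

717.4 g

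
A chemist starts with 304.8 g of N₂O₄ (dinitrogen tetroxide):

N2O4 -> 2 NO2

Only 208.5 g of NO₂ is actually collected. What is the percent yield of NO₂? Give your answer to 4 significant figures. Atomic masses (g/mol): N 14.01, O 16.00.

M(N2O4) = 2(14.01) + 4(16.00) = 92.02 g/mol.
M(NO2) = 14.01 + 2(16.00) = 46.01 g/mol.
n(N2O4) = 304.80 g / 92.02 g/mol = 3.3123 mol.
From the equation the N2O4:NO2 mole ratio is 1:2, so n(NO2) = 3.3123 × 2/1 = 6.6246 mol.
Mass of NO2 = 6.6246 mol × 46.01 g/mol = 304.80 g.
This is the theoretical yield. Percent yield = 208.5 g / 304.80 g × 100% = 68.406%.

68.41 %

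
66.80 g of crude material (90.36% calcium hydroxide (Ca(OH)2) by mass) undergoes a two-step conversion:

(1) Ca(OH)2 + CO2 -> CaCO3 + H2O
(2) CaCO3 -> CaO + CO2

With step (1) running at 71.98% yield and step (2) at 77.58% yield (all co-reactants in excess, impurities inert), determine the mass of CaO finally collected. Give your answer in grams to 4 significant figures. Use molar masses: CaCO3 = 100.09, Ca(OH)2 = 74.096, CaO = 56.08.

25.51 g

Pure Ca(OH)2 = 66.80 × 0.9036 = 60.360 g.
n(Ca(OH)2) = 60.360 / 74.096 = 0.81463 mol.
Step 1 (Ca(OH)2:CaCO3 = 1:1): theoretical n(CaCO3) = 0.81463 mol; at 71.98% yield, n(CaCO3) = 0.58637 mol.
Step 2 (CaCO3:CaO = 1:1): theoretical n(CaO) = 0.58637 mol, so theoretical mass = 0.58637 × 56.08 = 32.883 g.
At 77.58% yield, actual mass of CaO = 32.883 × 0.7758 = 25.511 g.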